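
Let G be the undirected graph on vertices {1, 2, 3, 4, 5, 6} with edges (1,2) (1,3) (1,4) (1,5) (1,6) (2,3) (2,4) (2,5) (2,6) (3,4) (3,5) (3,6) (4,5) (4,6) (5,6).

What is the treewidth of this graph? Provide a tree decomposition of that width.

A single bag containing all 6 vertices is trivially a valid decomposition of width 5. On the other hand G contains the 6-clique {1, 2, 3, 4, 5, 6}. A clique must lie in a single bag of any decomposition, so no decomposition can have width below 5. The upper and lower bounds meet at 5, so that is the treewidth.

Treewidth 5.
One such decomposition:
Bags: B1 = {1, 2, 3, 4, 5, 6}
Tree: (single bag)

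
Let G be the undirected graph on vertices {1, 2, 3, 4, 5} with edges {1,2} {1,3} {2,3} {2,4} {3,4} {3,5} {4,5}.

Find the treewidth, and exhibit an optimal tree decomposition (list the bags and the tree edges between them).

Each bag holds 3 vertices, so the decomposition has width 2, which upper-bounds the treewidth. For the lower bound, the 3 vertices {1, 2, 3} are pairwise adjacent, and any tree decomposition puts a clique entirely inside one bag — forcing width ≥ 2. Combining the bounds, tw(G) = 2.

Treewidth 2.
One such decomposition:
Bags: B1 = {1, 2, 3}  B2 = {2, 3, 4}  B3 = {3, 4, 5}
Tree: B1–B2, B2–B3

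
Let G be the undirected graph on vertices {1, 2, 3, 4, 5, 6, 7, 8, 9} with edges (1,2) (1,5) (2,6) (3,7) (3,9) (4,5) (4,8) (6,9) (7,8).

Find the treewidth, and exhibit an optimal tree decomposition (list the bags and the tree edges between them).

Treewidth 2.
One such decomposition:
Bags: B1 = {3, 6, 9}  B2 = {2, 3, 6}  B3 = {1, 2, 3}  B4 = {1, 3, 5}  B5 = {3, 4, 5}  B6 = {3, 4, 8}  B7 = {3, 7, 8}
Tree: B1–B2, B2–B3, B3–B4, B4–B5, B5–B6, B6–B7

Every bag has size at most 3, so the width is 3 − 1 = 2 and tw(G) ≤ 2. For the lower bound, G contains the cycle 3–9–6–2–1–5–4–8–7–3, so G is not a forest; only forests have treewidth ≤ 1, hence tw(G) ≥ 2. The upper and lower bounds meet at 2, so that is the treewidth.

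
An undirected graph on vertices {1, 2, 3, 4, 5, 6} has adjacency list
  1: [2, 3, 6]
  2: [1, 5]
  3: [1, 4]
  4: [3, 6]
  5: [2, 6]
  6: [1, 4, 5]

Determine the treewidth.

A width-2 tree decomposition is:
Bags: B1 = {3, 4, 6}  B2 = {1, 3, 6}  B3 = {1, 5, 6}  B4 = {1, 2, 5}
Tree: B1–B2, B2–B3, B3–B4
Every bag has size at most 3, so the width is 3 − 1 = 2 and tw(G) ≤ 2. The edges 4–3–1–6–4 form a cycle, so G is not a tree and its treewidth is at least 2. Hence tw(G) = 2 exactly.

2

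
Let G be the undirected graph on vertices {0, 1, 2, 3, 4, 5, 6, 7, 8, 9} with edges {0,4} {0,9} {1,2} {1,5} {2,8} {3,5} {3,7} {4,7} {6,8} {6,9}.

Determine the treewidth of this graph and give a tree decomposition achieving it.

Treewidth 2.
One such decomposition:
Bags: B1 = {3, 5, 7}  B2 = {1, 5, 7}  B3 = {1, 2, 7}  B4 = {2, 7, 8}  B5 = {6, 7, 8}  B6 = {6, 7, 9}  B7 = {0, 7, 9}  B8 = {0, 4, 7}
Tree: B1–B2, B2–B3, B3–B4, B4–B5, B5–B6, B6–B7, B7–B8

Each bag holds 3 vertices, so the decomposition has width 2, which upper-bounds the treewidth. For the lower bound, G contains the cycle 7–3–5–1–2–8–6–9–0–4–7, so G is not a forest; only forests have treewidth ≤ 1, hence tw(G) ≥ 2. The upper and lower bounds meet at 2, so that is the treewidth.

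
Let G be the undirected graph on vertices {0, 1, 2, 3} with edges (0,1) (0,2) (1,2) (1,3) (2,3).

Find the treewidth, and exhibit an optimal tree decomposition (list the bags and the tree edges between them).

Every bag has size at most 3, so the width is 3 − 1 = 2 and tw(G) ≤ 2. Conversely, {0, 1, 2} is a clique of size 3, and the vertices of any clique must share a bag in every tree decomposition; so some bag has ≥ 3 vertices and tw(G) ≥ 2. Combining the bounds, tw(G) = 2.

Treewidth 2.
One such decomposition:
Bags: B1 = {1, 2, 3}  B2 = {0, 1, 2}
Tree: B1–B2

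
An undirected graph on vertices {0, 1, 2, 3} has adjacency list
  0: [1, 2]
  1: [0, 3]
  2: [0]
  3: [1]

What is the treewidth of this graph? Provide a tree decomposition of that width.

Treewidth 1.
Bags: B1 = {1, 3}  B2 = {0, 1}  B3 = {0, 2}
Tree: B1–B2, B2–B3

Each bag holds 2 vertices, so the decomposition has width 1, which upper-bounds the treewidth. Since G has at least one edge (e.g. 3–1), it is not an edgeless graph, so tw(G) ≥ 1. Therefore the treewidth is 1.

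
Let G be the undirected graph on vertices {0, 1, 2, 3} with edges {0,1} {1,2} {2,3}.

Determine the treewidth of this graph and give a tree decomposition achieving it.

The largest bag has 2 vertices, giving width 1; this decomposition certifies tw(G) ≤ 1. Since G has at least one edge (e.g. 1–2), it is not an edgeless graph, so tw(G) ≥ 1. The upper and lower bounds meet at 1, so that is the treewidth.

Treewidth 1.
One such decomposition:
Bags: B1 = {1, 2}  B2 = {2, 3}  B3 = {0, 1}
Tree: B1–B2, B1–B3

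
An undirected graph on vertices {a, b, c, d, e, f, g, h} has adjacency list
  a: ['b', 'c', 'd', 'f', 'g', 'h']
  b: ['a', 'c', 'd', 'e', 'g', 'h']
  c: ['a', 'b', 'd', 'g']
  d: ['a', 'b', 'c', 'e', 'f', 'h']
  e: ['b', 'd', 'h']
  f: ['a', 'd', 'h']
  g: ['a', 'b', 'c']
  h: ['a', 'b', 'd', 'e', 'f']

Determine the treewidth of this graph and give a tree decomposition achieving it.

Treewidth 3.
One optimal decomposition is:
Bags: B1 = {a, d, f, h}  B2 = {a, b, d, h}  B3 = {a, b, c, d}  B4 = {b, d, e, h}  B5 = {a, b, c, g}
Tree: B1–B2, B2–B3, B2–B4, B3–B5

Each bag holds 4 vertices, so the decomposition has width 3, which upper-bounds the treewidth. For the lower bound, the 4 vertices {b, d, e, h} are pairwise adjacent, and any tree decomposition puts a clique entirely inside one bag — forcing width ≥ 3. Therefore the treewidth is 3.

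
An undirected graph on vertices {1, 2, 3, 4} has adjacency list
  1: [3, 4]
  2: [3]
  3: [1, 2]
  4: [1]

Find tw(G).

1

A width-1 tree decomposition is:
Bags: B1 = {2, 3}  B2 = {1, 3}  B3 = {1, 4}
Tree: B1–B2, B2–B3
The largest bag has 2 vertices, giving width 1; this decomposition certifies tw(G) ≤ 1. G has an edge, so its treewidth is at least 1. Combining the bounds, tw(G) = 1.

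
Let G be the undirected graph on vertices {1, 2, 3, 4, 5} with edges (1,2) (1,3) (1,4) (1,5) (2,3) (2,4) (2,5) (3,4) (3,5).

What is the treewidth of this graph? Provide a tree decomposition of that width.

Treewidth 3.
One optimal decomposition is:
Bags: B1 = {1, 2, 3, 4}  B2 = {1, 2, 3, 5}
Tree: B1–B2

Every bag has size at most 4, so the width is 4 − 1 = 3 and tw(G) ≤ 3. For the lower bound, the 4 vertices {1, 2, 3, 4} are pairwise adjacent, and any tree decomposition puts a clique entirely inside one bag — forcing width ≥ 3. Hence tw(G) = 3 exactly.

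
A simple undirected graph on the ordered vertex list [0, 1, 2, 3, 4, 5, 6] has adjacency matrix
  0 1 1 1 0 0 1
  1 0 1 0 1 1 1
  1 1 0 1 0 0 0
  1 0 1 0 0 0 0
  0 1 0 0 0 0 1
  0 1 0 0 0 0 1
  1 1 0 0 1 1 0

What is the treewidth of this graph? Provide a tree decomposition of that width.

Treewidth 2.
One optimal decomposition is:
Bags: B1 = {0, 1, 2}  B2 = {0, 1, 6}  B3 = {1, 5, 6}  B4 = {0, 2, 3}  B5 = {1, 4, 6}
Tree: B1–B2, B2–B3, B1–B4, B3–B5

The largest bag has 3 vertices, giving width 2; this decomposition certifies tw(G) ≤ 2. For the lower bound, the 3 vertices {0, 1, 2} are pairwise adjacent, and any tree decomposition puts a clique entirely inside one bag — forcing width ≥ 2. Therefore the treewidth is 2.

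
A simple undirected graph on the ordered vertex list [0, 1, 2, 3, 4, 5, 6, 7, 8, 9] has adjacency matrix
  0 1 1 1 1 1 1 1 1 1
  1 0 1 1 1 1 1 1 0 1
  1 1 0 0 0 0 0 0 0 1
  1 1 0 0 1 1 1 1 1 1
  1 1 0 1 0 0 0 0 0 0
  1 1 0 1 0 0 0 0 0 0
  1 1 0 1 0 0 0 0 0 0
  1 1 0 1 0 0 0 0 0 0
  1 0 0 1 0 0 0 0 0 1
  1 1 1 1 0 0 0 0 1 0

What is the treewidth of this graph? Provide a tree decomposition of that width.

Treewidth 3.
One such decomposition:
Bags: B1 = {0, 1, 3, 7}  B2 = {0, 1, 3, 9}  B3 = {0, 1, 3, 4}  B4 = {0, 3, 8, 9}  B5 = {0, 1, 2, 9}  B6 = {0, 1, 3, 5}  B7 = {0, 1, 3, 6}
Tree: B1–B2, B1–B3, B2–B4, B2–B5, B2–B6, B6–B7

Every bag has size at most 4, so the width is 4 − 1 = 3 and tw(G) ≤ 3. Conversely, {0, 3, 8, 9} is a clique of size 4, and the vertices of any clique must share a bag in every tree decomposition; so some bag has ≥ 4 vertices and tw(G) ≥ 3. Combining the bounds, tw(G) = 3.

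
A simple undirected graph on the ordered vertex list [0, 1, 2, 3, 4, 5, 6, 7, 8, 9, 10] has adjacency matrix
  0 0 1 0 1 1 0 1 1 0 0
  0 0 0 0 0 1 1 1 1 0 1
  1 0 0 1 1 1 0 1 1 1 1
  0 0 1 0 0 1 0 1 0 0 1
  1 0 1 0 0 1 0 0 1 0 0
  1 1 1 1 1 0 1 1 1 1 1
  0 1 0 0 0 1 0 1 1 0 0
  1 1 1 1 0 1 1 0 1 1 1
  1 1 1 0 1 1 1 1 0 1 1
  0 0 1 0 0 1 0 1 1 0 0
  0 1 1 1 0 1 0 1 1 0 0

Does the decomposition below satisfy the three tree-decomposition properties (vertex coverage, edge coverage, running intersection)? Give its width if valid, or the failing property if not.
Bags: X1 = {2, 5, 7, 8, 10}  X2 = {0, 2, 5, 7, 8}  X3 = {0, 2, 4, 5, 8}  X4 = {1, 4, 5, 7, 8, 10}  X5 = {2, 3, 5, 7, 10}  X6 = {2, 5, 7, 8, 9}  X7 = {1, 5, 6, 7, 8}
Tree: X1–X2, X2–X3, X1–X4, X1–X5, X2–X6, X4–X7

No — bags containing vertex 4 are not connected in the tree.

A tree decomposition must satisfy three properties: every vertex lies in some bag; for every edge, both endpoints lie together in some bag; and for every vertex, the bags containing it form a connected subtree. Here bags containing vertex 4 are not connected in the tree, so the decomposition is invalid.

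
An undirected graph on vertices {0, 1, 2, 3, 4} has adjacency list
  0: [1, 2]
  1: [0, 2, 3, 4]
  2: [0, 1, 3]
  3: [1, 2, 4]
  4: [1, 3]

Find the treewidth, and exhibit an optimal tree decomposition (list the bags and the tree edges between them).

The largest bag has 3 vertices, giving width 2; this decomposition certifies tw(G) ≤ 2. On the other hand G contains the 3-clique {0, 1, 2}. A clique must lie in a single bag of any decomposition, so no decomposition can have width below 2. The upper and lower bounds meet at 2, so that is the treewidth.

Treewidth 2.
One optimal decomposition is:
Bags: B1 = {1, 2, 3}  B2 = {1, 3, 4}  B3 = {0, 1, 2}
Tree: B1–B2, B1–B3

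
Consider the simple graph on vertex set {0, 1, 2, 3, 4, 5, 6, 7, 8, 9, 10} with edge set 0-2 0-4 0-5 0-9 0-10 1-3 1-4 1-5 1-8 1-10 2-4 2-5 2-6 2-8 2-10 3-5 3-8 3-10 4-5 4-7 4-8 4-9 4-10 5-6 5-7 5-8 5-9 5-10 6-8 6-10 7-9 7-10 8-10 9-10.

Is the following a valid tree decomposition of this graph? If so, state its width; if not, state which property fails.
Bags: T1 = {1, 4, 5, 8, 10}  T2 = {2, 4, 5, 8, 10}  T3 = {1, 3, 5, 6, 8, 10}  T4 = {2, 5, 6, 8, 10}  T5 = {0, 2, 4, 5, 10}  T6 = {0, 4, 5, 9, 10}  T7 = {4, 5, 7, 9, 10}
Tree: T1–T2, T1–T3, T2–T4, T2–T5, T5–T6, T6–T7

A tree decomposition must satisfy three properties: every vertex lies in some bag; for every edge, both endpoints lie together in some bag; and for every vertex, the bags containing it form a connected subtree. Here bags containing vertex 6 are not connected in the tree, so the decomposition is invalid.

No — bags containing vertex 6 are not connected in the tree.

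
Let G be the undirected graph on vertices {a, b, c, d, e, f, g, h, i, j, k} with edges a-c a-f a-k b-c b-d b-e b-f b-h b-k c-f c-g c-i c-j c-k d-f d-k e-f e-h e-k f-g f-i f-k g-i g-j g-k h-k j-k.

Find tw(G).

3

A width-3 tree decomposition is:
Bags: B1 = {b, c, f, k}  B2 = {b, e, f, k}  B3 = {c, f, g, k}  B4 = {b, d, f, k}  B5 = {b, e, h, k}  B6 = {a, c, f, k}  B7 = {c, f, g, i}  B8 = {c, g, j, k}
Tree: B1–B2, B1–B3, B1–B4, B2–B5, B1–B6, B3–B7, B3–B8
Each bag holds 4 vertices, so the decomposition has width 3, which upper-bounds the treewidth. On the other hand G contains the 4-clique {c, g, j, k}. A clique must lie in a single bag of any decomposition, so no decomposition can have width below 3. Combining the bounds, tw(G) = 3.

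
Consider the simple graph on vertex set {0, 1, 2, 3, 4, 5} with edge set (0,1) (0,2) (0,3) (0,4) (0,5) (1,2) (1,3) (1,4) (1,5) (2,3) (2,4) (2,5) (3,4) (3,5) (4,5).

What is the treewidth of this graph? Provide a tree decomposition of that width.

Treewidth 5.
One such decomposition:
Bags: B1 = {0, 1, 2, 3, 4, 5}
Tree: (single bag)

A single bag containing all 6 vertices is trivially a valid decomposition of width 5. On the other hand G contains the 6-clique {0, 1, 2, 3, 4, 5}. A clique must lie in a single bag of any decomposition, so no decomposition can have width below 5. Hence tw(G) = 5 exactly.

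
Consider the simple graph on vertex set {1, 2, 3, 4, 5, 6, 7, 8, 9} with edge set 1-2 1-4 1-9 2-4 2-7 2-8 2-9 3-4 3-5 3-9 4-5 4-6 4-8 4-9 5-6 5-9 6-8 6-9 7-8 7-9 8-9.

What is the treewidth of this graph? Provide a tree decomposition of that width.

Treewidth 3.
One such decomposition:
Bags: B1 = {4, 5, 6, 9}  B2 = {3, 4, 5, 9}  B3 = {4, 6, 8, 9}  B4 = {2, 4, 8, 9}  B5 = {2, 7, 8, 9}  B6 = {1, 2, 4, 9}
Tree: B1–B2, B1–B3, B3–B4, B4–B5, B4–B6

The largest bag has 4 vertices, giving width 3; this decomposition certifies tw(G) ≤ 3. For the lower bound, the 4 vertices {2, 4, 8, 9} are pairwise adjacent, and any tree decomposition puts a clique entirely inside one bag — forcing width ≥ 3. The upper and lower bounds meet at 3, so that is the treewidth.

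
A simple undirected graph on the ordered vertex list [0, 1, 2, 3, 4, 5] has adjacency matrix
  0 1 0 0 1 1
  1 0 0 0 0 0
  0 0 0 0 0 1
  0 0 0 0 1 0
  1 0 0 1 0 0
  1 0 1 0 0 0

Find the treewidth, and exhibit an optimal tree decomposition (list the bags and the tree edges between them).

Every bag has size at most 2, so the width is 2 − 1 = 1 and tw(G) ≤ 1. Since G has at least one edge (e.g. 0–4), it is not an edgeless graph, so tw(G) ≥ 1. Combining the bounds, tw(G) = 1.

Treewidth 1.
One such decomposition:
Bags: B1 = {0, 4}  B2 = {0, 1}  B3 = {0, 5}  B4 = {3, 4}  B5 = {2, 5}
Tree: B1–B2, B2–B3, B1–B4, B3–B5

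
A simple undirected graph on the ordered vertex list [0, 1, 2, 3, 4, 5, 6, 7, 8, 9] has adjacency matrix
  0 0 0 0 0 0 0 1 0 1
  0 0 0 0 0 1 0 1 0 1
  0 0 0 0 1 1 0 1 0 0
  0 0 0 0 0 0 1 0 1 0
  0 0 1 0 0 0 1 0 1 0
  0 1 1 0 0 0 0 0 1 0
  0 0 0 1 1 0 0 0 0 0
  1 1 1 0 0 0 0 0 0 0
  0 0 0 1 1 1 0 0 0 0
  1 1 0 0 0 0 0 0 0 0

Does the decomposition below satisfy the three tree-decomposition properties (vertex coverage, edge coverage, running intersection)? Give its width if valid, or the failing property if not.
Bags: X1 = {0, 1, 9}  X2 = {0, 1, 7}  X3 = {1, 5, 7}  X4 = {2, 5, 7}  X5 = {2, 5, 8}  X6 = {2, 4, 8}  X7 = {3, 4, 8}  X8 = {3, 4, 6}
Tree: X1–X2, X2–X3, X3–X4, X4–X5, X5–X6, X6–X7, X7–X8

Vertex coverage: the bags together contain {0, 1, 2, 3, 4, 5, 6, 7, 8, 9}, the full vertex set. Edge coverage: each edge of G has both endpoints in at least one bag. Running intersection: for every vertex, the bags containing it form a connected subtree. All three properties hold, so this is a valid tree decomposition of width max|bag| − 1 = 2, and hence tw(G) ≤ 2.

Yes; width 2.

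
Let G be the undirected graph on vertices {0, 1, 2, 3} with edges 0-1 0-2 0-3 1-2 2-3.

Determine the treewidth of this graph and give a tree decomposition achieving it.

Treewidth 2.
Bags: B1 = {0, 2, 3}  B2 = {0, 1, 2}
Tree: B1–B2

The largest bag has 3 vertices, giving width 2; this decomposition certifies tw(G) ≤ 2. On the other hand G contains the 3-clique {0, 1, 2}. A clique must lie in a single bag of any decomposition, so no decomposition can have width below 2. Combining the bounds, tw(G) = 2.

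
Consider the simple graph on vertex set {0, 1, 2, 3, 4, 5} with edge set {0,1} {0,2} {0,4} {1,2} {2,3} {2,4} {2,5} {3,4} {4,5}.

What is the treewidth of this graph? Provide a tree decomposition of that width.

Treewidth 2.
One such decomposition:
Bags: B1 = {0, 2, 4}  B2 = {2, 4, 5}  B3 = {0, 1, 2}  B4 = {2, 3, 4}
Tree: B1–B2, B1–B3, B2–B4

Each bag holds 3 vertices, so the decomposition has width 2, which upper-bounds the treewidth. For the lower bound, the 3 vertices {0, 1, 2} are pairwise adjacent, and any tree decomposition puts a clique entirely inside one bag — forcing width ≥ 2. Therefore the treewidth is 2.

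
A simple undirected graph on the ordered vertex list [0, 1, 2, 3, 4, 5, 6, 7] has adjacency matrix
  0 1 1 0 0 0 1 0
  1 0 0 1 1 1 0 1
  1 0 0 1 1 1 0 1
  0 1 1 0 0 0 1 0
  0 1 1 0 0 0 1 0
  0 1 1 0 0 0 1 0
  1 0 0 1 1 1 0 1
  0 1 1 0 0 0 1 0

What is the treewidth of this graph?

A width-3 tree decomposition is:
Bags: B1 = {0, 1, 2, 6}  B2 = {1, 2, 4, 6}  B3 = {1, 2, 5, 6}  B4 = {1, 2, 6, 7}  B5 = {1, 2, 3, 6}
Tree: B1–B2, B2–B3, B3–B4, B4–B5
Each bag holds 4 vertices, so the decomposition has width 3, which upper-bounds the treewidth. For the lower bound: the 4 vertex sets {0,1}, {2,4}, {6}, {5} are disjoint, each induces a connected subgraph, and every pair is joined by at least one edge of G. Contracting each set to a single vertex therefore yields K_{4} as a minor, and since treewidth is minor-monotone, tw(G) ≥ tw(K_{4}) = 3. Therefore the treewidth is 3.

3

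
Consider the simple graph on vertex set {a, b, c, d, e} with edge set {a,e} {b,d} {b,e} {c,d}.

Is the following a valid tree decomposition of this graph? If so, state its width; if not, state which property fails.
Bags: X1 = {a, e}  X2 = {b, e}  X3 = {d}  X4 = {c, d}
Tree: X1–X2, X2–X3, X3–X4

No — edge (b,d) lies in no bag.

A tree decomposition must satisfy three properties: every vertex lies in some bag; for every edge, both endpoints lie together in some bag; and for every vertex, the bags containing it form a connected subtree. Here edge (b,d) lies in no bag, so the decomposition is invalid.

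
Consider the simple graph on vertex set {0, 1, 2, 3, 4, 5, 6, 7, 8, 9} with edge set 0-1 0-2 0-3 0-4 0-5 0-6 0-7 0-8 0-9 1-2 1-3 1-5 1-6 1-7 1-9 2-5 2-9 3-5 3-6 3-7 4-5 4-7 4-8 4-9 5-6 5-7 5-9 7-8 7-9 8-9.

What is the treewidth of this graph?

4

A width-4 tree decomposition is:
Bags: B1 = {0, 1, 3, 5, 7}  B2 = {0, 1, 5, 7, 9}  B3 = {0, 1, 3, 5, 6}  B4 = {0, 4, 5, 7, 9}  B5 = {0, 4, 7, 8, 9}  B6 = {0, 1, 2, 5, 9}
Tree: B1–B2, B1–B3, B2–B4, B4–B5, B2–B6
The largest bag has 5 vertices, giving width 4; this decomposition certifies tw(G) ≤ 4. For the lower bound, the 5 vertices {0, 4, 7, 8, 9} are pairwise adjacent, and any tree decomposition puts a clique entirely inside one bag — forcing width ≥ 4. Therefore the treewidth is 4.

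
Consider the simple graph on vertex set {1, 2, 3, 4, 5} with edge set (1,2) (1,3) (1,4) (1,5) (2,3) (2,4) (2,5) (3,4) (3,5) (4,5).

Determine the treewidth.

A width-4 tree decomposition is:
Bags: B1 = {1, 2, 3, 4, 5}
Tree: (single bag)
A single bag containing all 5 vertices is trivially a valid decomposition of width 4. On the other hand G contains the 5-clique {1, 2, 3, 4, 5}. A clique must lie in a single bag of any decomposition, so no decomposition can have width below 4. The upper and lower bounds meet at 4, so that is the treewidth.

4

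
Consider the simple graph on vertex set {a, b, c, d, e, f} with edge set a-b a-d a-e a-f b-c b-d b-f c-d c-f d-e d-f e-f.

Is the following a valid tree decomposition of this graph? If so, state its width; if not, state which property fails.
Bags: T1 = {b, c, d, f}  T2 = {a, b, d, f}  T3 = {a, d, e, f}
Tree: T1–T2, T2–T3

Every vertex of G appears in some bag (union = {a, b, c, d, e, f}); every edge is covered by a bag; and for each vertex v the set of bags containing v is connected in the bag tree. The decomposition is therefore valid. The largest bag has 4 vertices, so the width is 3.

Yes; width 3.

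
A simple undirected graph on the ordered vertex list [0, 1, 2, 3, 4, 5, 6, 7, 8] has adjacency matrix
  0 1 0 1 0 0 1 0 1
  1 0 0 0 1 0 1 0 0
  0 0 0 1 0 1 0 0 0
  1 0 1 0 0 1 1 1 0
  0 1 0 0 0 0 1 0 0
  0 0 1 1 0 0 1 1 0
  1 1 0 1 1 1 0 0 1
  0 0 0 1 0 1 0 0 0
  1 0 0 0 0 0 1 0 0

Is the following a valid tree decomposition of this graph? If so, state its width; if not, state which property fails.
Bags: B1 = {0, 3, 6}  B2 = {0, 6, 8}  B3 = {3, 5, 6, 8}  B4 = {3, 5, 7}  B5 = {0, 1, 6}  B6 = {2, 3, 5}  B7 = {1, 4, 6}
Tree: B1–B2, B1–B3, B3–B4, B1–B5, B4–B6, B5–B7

No — bags containing vertex 8 are not connected in the tree.

A tree decomposition must satisfy three properties: every vertex lies in some bag; for every edge, both endpoints lie together in some bag; and for every vertex, the bags containing it form a connected subtree. Here bags containing vertex 8 are not connected in the tree, so the decomposition is invalid.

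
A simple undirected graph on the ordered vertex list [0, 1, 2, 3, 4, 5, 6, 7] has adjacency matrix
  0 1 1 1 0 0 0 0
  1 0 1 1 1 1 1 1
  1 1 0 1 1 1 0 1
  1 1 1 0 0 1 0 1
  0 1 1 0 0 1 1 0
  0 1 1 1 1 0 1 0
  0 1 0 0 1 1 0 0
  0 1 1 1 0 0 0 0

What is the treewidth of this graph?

3

A width-3 tree decomposition is:
Bags: B1 = {1, 2, 4, 5}  B2 = {1, 2, 3, 5}  B3 = {1, 2, 3, 7}  B4 = {1, 4, 5, 6}  B5 = {0, 1, 2, 3}
Tree: B1–B2, B2–B3, B1–B4, B2–B5
Each bag holds 4 vertices, so the decomposition has width 3, which upper-bounds the treewidth. On the other hand G contains the 4-clique {0, 1, 2, 3}. A clique must lie in a single bag of any decomposition, so no decomposition can have width below 3. Combining the bounds, tw(G) = 3.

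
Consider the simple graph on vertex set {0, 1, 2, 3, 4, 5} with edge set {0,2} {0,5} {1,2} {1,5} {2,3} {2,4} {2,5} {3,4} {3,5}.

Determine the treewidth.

A width-2 tree decomposition is:
Bags: B1 = {1, 2, 5}  B2 = {2, 3, 5}  B3 = {2, 3, 4}  B4 = {0, 2, 5}
Tree: B1–B2, B2–B3, B2–B4
Every bag has size at most 3, so the width is 3 − 1 = 2 and tw(G) ≤ 2. Conversely, {2, 3, 4} is a clique of size 3, and the vertices of any clique must share a bag in every tree decomposition; so some bag has ≥ 3 vertices and tw(G) ≥ 2. The upper and lower bounds meet at 2, so that is the treewidth.

2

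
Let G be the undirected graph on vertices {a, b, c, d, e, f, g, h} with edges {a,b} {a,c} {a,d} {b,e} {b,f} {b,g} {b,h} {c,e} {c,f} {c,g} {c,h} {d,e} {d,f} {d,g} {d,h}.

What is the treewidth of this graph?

A width-3 tree decomposition is:
Bags: B1 = {b, c, d, e}  B2 = {b, c, d, h}  B3 = {a, b, c, d}  B4 = {b, c, d, g}  B5 = {b, c, d, f}
Tree: B1–B2, B2–B3, B3–B4, B4–B5
Each bag holds 4 vertices, so the decomposition has width 3, which upper-bounds the treewidth. For the lower bound: the 4 vertex sets {d,e}, {c,h}, {b}, {a} are disjoint, each induces a connected subgraph, and every pair is joined by at least one edge of G. Contracting each set to a single vertex therefore yields K_{4} as a minor, and since treewidth is minor-monotone, tw(G) ≥ tw(K_{4}) = 3. Combining the bounds, tw(G) = 3.

3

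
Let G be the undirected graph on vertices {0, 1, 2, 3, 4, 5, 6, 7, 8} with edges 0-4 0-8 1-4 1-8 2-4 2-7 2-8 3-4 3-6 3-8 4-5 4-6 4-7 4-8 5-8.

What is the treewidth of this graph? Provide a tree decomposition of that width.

Treewidth 2.
Bags: B1 = {0, 4, 8}  B2 = {2, 4, 8}  B3 = {3, 4, 8}  B4 = {4, 5, 8}  B5 = {1, 4, 8}  B6 = {3, 4, 6}  B7 = {2, 4, 7}
Tree: B1–B2, B2–B3, B2–B4, B1–B5, B3–B6, B2–B7

Each bag holds 3 vertices, so the decomposition has width 2, which upper-bounds the treewidth. For the lower bound, the 3 vertices {0, 4, 8} are pairwise adjacent, and any tree decomposition puts a clique entirely inside one bag — forcing width ≥ 2. The upper and lower bounds meet at 2, so that is the treewidth.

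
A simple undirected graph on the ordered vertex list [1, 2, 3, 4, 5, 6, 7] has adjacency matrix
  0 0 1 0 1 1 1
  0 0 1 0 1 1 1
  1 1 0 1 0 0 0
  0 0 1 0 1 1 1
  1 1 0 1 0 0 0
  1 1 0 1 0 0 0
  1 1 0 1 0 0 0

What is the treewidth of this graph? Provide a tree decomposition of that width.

Treewidth 3.
One optimal decomposition is:
Bags: B1 = {1, 2, 3, 4}  B2 = {1, 2, 4, 5}  B3 = {1, 2, 4, 7}  B4 = {1, 2, 4, 6}
Tree: B1–B2, B2–B3, B3–B4

The largest bag has 4 vertices, giving width 3; this decomposition certifies tw(G) ≤ 3. For the lower bound: the 4 vertex sets {1,3}, {4,5}, {2}, {7} are disjoint, each induces a connected subgraph, and every pair is joined by at least one edge of G. Contracting each set to a single vertex therefore yields K_{4} as a minor, and since treewidth is minor-monotone, tw(G) ≥ tw(K_{4}) = 3. Combining the bounds, tw(G) = 3.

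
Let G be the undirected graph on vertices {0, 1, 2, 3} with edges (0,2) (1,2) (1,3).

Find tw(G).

1

A width-1 tree decomposition is:
Bags: B1 = {1, 2}  B2 = {1, 3}  B3 = {0, 2}
Tree: B1–B2, B1–B3
Each bag holds 2 vertices, so the decomposition has width 1, which upper-bounds the treewidth. G has an edge, so its treewidth is at least 1. Therefore the treewidth is 1.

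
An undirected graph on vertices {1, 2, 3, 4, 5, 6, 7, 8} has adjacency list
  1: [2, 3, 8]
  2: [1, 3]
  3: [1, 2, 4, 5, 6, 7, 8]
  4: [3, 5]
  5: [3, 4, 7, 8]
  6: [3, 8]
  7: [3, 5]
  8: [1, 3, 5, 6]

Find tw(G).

2

A width-2 tree decomposition is:
Bags: B1 = {3, 5, 8}  B2 = {1, 3, 8}  B3 = {3, 6, 8}  B4 = {1, 2, 3}  B5 = {3, 5, 7}  B6 = {3, 4, 5}
Tree: B1–B2, B2–B3, B2–B4, B1–B5, B1–B6
The largest bag has 3 vertices, giving width 2; this decomposition certifies tw(G) ≤ 2. On the other hand G contains the 3-clique {1, 3, 8}. A clique must lie in a single bag of any decomposition, so no decomposition can have width below 2. Combining the bounds, tw(G) = 2.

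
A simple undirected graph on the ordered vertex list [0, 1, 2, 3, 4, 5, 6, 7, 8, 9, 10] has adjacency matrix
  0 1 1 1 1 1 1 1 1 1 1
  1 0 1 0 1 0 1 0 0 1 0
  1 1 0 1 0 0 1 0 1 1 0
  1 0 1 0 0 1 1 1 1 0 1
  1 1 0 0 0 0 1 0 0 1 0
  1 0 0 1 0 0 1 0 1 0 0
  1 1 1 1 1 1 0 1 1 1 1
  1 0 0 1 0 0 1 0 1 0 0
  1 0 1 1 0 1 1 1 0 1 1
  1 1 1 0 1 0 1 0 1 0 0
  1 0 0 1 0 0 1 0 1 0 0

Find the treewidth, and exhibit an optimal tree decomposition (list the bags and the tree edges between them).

The largest bag has 5 vertices, giving width 4; this decomposition certifies tw(G) ≤ 4. For the lower bound, the 5 vertices {0, 2, 6, 8, 9} are pairwise adjacent, and any tree decomposition puts a clique entirely inside one bag — forcing width ≥ 4. Hence tw(G) = 4 exactly.

Treewidth 4.
One such decomposition:
Bags: B1 = {0, 1, 2, 6, 9}  B2 = {0, 2, 6, 8, 9}  B3 = {0, 2, 3, 6, 8}  B4 = {0, 1, 4, 6, 9}  B5 = {0, 3, 6, 8, 10}  B6 = {0, 3, 6, 7, 8}  B7 = {0, 3, 5, 6, 8}
Tree: B1–B2, B2–B3, B1–B4, B3–B5, B5–B6, B6–B7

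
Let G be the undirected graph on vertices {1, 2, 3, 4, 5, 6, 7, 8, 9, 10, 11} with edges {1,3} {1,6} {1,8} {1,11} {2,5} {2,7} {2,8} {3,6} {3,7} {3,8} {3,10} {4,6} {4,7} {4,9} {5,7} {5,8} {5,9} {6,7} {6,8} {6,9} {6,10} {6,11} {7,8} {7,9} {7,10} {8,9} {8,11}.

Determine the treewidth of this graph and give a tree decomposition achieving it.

Treewidth 3.
One optimal decomposition is:
Bags: B1 = {5, 7, 8, 9}  B2 = {6, 7, 8, 9}  B3 = {3, 6, 7, 8}  B4 = {3, 6, 7, 10}  B5 = {1, 3, 6, 8}  B6 = {1, 6, 8, 11}  B7 = {4, 6, 7, 9}  B8 = {2, 5, 7, 8}
Tree: B1–B2, B2–B3, B3–B4, B3–B5, B5–B6, B2–B7, B1–B8

The largest bag has 4 vertices, giving width 3; this decomposition certifies tw(G) ≤ 3. Conversely, {2, 5, 7, 8} is a clique of size 4, and the vertices of any clique must share a bag in every tree decomposition; so some bag has ≥ 4 vertices and tw(G) ≥ 3. Therefore the treewidth is 3.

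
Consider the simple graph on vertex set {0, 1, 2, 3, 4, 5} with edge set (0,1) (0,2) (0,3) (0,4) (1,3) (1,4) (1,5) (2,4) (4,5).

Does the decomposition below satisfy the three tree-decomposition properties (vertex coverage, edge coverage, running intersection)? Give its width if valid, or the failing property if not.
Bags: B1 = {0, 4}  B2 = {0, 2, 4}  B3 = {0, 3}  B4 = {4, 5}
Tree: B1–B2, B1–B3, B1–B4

A tree decomposition must satisfy three properties: every vertex lies in some bag; for every edge, both endpoints lie together in some bag; and for every vertex, the bags containing it form a connected subtree. Here vertex 1 appears in no bag, so the decomposition is invalid.

No — vertex 1 appears in no bag.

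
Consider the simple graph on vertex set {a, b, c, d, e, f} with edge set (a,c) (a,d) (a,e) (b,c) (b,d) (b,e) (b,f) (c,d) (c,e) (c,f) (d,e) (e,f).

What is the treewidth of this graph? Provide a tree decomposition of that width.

Treewidth 3.
Bags: B1 = {b, c, d, e}  B2 = {b, c, e, f}  B3 = {a, c, d, e}
Tree: B1–B2, B1–B3

The largest bag has 4 vertices, giving width 3; this decomposition certifies tw(G) ≤ 3. Conversely, {a, c, d, e} is a clique of size 4, and the vertices of any clique must share a bag in every tree decomposition; so some bag has ≥ 4 vertices and tw(G) ≥ 3. The upper and lower bounds meet at 3, so that is the treewidth.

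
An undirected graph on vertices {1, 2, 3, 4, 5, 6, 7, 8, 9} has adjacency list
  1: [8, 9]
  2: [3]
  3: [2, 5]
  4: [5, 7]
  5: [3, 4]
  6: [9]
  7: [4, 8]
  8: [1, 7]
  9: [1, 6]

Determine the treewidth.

1

A width-1 tree decomposition is:
Bags: B1 = {2, 3}  B2 = {3, 5}  B3 = {4, 5}  B4 = {4, 7}  B5 = {7, 8}  B6 = {1, 8}  B7 = {1, 9}  B8 = {6, 9}
Tree: B1–B2, B2–B3, B3–B4, B4–B5, B5–B6, B6–B7, B7–B8
Every bag has size at most 2, so the width is 2 − 1 = 1 and tw(G) ≤ 1. G has an edge, so its treewidth is at least 1. Hence tw(G) = 1 exactly.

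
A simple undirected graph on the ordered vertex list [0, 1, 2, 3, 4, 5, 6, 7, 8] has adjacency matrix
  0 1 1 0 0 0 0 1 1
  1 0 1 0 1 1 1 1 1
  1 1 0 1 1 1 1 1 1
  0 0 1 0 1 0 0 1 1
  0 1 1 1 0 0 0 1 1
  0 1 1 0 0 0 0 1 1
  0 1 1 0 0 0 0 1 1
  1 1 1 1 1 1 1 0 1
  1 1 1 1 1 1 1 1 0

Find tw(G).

4

A width-4 tree decomposition is:
Bags: B1 = {0, 1, 2, 7, 8}  B2 = {1, 2, 4, 7, 8}  B3 = {1, 2, 6, 7, 8}  B4 = {2, 3, 4, 7, 8}  B5 = {1, 2, 5, 7, 8}
Tree: B1–B2, B1–B3, B2–B4, B3–B5
Each bag holds 5 vertices, so the decomposition has width 4, which upper-bounds the treewidth. Conversely, {0, 1, 2, 7, 8} is a clique of size 5, and the vertices of any clique must share a bag in every tree decomposition; so some bag has ≥ 5 vertices and tw(G) ≥ 4. Hence tw(G) = 4 exactly.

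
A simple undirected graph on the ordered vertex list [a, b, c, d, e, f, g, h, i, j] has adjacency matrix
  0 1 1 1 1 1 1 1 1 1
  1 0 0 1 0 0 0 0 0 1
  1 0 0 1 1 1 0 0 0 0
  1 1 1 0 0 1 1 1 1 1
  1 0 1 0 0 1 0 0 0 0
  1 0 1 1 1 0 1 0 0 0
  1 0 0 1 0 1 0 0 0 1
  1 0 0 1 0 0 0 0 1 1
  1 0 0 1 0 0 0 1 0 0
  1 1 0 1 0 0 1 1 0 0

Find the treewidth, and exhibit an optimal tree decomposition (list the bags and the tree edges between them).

Every bag has size at most 4, so the width is 4 − 1 = 3 and tw(G) ≤ 3. Conversely, {a, d, g, j} is a clique of size 4, and the vertices of any clique must share a bag in every tree decomposition; so some bag has ≥ 4 vertices and tw(G) ≥ 3. Hence tw(G) = 3 exactly.

Treewidth 3.
One such decomposition:
Bags: B1 = {a, d, h, j}  B2 = {a, d, g, j}  B3 = {a, b, d, j}  B4 = {a, d, h, i}  B5 = {a, d, f, g}  B6 = {a, c, d, f}  B7 = {a, c, e, f}
Tree: B1–B2, B2–B3, B1–B4, B2–B5, B5–B6, B6–B7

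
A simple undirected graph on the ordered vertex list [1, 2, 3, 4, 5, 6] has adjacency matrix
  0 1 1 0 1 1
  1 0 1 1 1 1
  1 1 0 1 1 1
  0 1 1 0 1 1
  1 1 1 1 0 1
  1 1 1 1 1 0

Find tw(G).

4

A width-4 tree decomposition is:
Bags: B1 = {1, 2, 3, 5, 6}  B2 = {2, 3, 4, 5, 6}
Tree: B1–B2
The largest bag has 5 vertices, giving width 4; this decomposition certifies tw(G) ≤ 4. On the other hand G contains the 5-clique {1, 2, 3, 5, 6}. A clique must lie in a single bag of any decomposition, so no decomposition can have width below 4. Therefore the treewidth is 4.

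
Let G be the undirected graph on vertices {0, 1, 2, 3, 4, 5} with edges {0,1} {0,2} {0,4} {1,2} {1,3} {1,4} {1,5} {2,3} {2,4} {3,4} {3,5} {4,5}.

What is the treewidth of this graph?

A width-3 tree decomposition is:
Bags: B1 = {1, 2, 3, 4}  B2 = {0, 1, 2, 4}  B3 = {1, 3, 4, 5}
Tree: B1–B2, B1–B3
Every bag has size at most 4, so the width is 4 − 1 = 3 and tw(G) ≤ 3. On the other hand G contains the 4-clique {0, 1, 2, 4}. A clique must lie in a single bag of any decomposition, so no decomposition can have width below 3. Hence tw(G) = 3 exactly.

3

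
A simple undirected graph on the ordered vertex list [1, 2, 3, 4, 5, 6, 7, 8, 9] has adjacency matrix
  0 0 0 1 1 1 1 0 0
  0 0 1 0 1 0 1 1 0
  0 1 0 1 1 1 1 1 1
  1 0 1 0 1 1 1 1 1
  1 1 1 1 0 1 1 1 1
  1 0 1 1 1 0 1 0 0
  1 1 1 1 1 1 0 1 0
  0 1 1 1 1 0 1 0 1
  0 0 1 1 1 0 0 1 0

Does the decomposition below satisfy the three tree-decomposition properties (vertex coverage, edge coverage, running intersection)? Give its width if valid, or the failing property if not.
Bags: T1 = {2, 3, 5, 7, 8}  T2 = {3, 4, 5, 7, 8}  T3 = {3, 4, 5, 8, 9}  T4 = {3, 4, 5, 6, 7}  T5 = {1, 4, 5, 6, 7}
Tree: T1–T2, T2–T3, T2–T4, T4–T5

Yes; width 4.

Checking the three conditions: (i) the bags cover all of {1, 2, 3, 4, 5, 6, 7, 8, 9}; (ii) for each edge, some bag contains both endpoints; (iii) the bags containing any fixed vertex form a subtree. All hold, so the decomposition is valid with width 5 − 1 = 4.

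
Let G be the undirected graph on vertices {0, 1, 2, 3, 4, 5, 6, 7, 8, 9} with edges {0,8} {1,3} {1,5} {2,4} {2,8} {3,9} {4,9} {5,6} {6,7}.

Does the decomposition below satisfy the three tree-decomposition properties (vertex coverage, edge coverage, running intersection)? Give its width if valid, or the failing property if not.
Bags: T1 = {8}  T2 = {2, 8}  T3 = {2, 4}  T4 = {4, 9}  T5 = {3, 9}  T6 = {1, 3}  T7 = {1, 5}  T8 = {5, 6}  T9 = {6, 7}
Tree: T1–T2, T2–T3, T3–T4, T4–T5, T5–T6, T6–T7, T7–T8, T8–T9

A tree decomposition must satisfy three properties: every vertex lies in some bag; for every edge, both endpoints lie together in some bag; and for every vertex, the bags containing it form a connected subtree. Here vertex 0 appears in no bag, so the decomposition is invalid.

No — vertex 0 appears in no bag.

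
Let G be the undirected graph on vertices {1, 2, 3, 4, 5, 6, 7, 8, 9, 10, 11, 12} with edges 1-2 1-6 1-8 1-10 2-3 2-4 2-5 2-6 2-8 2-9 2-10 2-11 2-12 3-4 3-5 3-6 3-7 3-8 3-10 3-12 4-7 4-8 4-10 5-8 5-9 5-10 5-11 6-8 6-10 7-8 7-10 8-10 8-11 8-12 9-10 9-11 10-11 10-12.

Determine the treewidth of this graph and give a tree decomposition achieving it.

Each bag holds 5 vertices, so the decomposition has width 4, which upper-bounds the treewidth. For the lower bound, the 5 vertices {2, 5, 8, 10, 11} are pairwise adjacent, and any tree decomposition puts a clique entirely inside one bag — forcing width ≥ 4. Hence tw(G) = 4 exactly.

Treewidth 4.
Bags: B1 = {2, 3, 4, 8, 10}  B2 = {2, 3, 6, 8, 10}  B3 = {2, 3, 5, 8, 10}  B4 = {2, 5, 8, 10, 11}  B5 = {3, 4, 7, 8, 10}  B6 = {2, 3, 8, 10, 12}  B7 = {2, 5, 9, 10, 11}  B8 = {1, 2, 6, 8, 10}
Tree: B1–B2, B2–B3, B3–B4, B1–B5, B1–B6, B4–B7, B2–B8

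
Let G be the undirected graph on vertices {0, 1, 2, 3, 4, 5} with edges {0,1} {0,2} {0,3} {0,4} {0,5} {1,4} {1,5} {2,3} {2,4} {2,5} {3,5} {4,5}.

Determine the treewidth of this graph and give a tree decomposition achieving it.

Treewidth 3.
One optimal decomposition is:
Bags: B1 = {0, 2, 3, 5}  B2 = {0, 2, 4, 5}  B3 = {0, 1, 4, 5}
Tree: B1–B2, B2–B3

The largest bag has 4 vertices, giving width 3; this decomposition certifies tw(G) ≤ 3. For the lower bound, the 4 vertices {0, 1, 4, 5} are pairwise adjacent, and any tree decomposition puts a clique entirely inside one bag — forcing width ≥ 3. Combining the bounds, tw(G) = 3.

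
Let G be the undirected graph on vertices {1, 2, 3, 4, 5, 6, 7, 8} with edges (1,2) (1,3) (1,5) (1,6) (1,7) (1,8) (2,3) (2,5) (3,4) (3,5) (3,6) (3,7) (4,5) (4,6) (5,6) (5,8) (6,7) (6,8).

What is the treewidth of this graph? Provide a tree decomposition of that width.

The largest bag has 4 vertices, giving width 3; this decomposition certifies tw(G) ≤ 3. On the other hand G contains the 4-clique {1, 5, 6, 8}. A clique must lie in a single bag of any decomposition, so no decomposition can have width below 3. The upper and lower bounds meet at 3, so that is the treewidth.

Treewidth 3.
Bags: B1 = {1, 3, 5, 6}  B2 = {3, 4, 5, 6}  B3 = {1, 3, 6, 7}  B4 = {1, 5, 6, 8}  B5 = {1, 2, 3, 5}
Tree: B1–B2, B1–B3, B1–B4, B1–B5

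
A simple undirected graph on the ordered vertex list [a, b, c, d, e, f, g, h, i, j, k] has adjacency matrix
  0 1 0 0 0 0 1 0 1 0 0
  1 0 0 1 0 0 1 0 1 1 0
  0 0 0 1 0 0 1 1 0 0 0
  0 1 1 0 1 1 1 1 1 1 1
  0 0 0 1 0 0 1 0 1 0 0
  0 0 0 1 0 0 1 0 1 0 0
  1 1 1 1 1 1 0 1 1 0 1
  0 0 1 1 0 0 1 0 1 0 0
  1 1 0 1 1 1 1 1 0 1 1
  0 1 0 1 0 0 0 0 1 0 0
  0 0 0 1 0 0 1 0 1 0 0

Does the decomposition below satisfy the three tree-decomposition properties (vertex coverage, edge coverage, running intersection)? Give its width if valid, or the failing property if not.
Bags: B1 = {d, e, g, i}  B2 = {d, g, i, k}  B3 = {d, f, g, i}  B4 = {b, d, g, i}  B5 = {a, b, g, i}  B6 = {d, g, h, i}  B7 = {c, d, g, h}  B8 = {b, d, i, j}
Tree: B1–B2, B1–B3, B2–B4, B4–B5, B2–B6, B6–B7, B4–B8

Every vertex of G appears in some bag (union = {a, b, c, d, e, f, g, h, i, j, k}); every edge is covered by a bag; and for each vertex v the set of bags containing v is connected in the bag tree. The decomposition is therefore valid. The largest bag has 4 vertices, so the width is 3.

Yes; width 3.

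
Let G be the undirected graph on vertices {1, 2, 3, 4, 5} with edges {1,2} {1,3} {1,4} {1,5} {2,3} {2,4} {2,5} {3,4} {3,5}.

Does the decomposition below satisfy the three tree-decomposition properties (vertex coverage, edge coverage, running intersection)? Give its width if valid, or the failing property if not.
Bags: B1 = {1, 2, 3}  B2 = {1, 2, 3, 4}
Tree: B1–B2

No — vertex 5 appears in no bag.

A tree decomposition must satisfy three properties: every vertex lies in some bag; for every edge, both endpoints lie together in some bag; and for every vertex, the bags containing it form a connected subtree. Here vertex 5 appears in no bag, so the decomposition is invalid.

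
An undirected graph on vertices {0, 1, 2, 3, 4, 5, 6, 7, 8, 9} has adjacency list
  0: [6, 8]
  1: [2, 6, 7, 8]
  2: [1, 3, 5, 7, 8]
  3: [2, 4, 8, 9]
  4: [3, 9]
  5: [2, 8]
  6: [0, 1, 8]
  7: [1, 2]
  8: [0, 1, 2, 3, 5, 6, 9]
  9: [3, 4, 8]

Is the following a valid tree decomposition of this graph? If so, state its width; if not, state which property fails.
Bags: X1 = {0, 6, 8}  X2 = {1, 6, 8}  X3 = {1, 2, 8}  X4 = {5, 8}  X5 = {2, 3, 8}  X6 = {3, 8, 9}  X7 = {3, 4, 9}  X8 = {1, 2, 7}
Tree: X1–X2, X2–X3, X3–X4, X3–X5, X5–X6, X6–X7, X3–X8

A tree decomposition must satisfy three properties: every vertex lies in some bag; for every edge, both endpoints lie together in some bag; and for every vertex, the bags containing it form a connected subtree. Here edge (2,5) lies in no bag, so the decomposition is invalid.

No — edge (2,5) lies in no bag.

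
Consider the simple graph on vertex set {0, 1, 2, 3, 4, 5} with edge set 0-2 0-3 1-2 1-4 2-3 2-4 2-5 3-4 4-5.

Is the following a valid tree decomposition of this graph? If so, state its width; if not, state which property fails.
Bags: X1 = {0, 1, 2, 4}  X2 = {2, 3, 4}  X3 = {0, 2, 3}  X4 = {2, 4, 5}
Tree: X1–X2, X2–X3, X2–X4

A tree decomposition must satisfy three properties: every vertex lies in some bag; for every edge, both endpoints lie together in some bag; and for every vertex, the bags containing it form a connected subtree. Here bags containing vertex 0 are not connected in the tree, so the decomposition is invalid.

No — bags containing vertex 0 are not connected in the tree.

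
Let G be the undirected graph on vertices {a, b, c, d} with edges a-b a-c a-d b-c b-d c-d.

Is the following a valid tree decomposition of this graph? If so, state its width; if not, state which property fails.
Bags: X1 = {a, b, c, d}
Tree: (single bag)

Yes; width 3.

Vertex coverage: the bags together contain {a, b, c, d}, the full vertex set. Edge coverage: each edge of G has both endpoints in at least one bag. Running intersection: for every vertex, the bags containing it form a connected subtree. All three properties hold, so this is a valid tree decomposition of width max|bag| − 1 = 3, and hence tw(G) ≤ 3.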